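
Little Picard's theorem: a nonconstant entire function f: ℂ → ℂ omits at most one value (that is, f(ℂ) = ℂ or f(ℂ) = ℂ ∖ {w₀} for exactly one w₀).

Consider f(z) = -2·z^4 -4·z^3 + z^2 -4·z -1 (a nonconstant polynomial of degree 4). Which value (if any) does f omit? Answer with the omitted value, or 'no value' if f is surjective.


Little Picard bounds the complement of f(ℂ) to at most one point.
For every w ∈ ℂ, the equation p(z) − w = 0 is a nonconstant polynomial in z and hence has at least one root by the fundamental theorem of algebra. So p is surjective onto ℂ, omitting no value.

Omitted value: no value.


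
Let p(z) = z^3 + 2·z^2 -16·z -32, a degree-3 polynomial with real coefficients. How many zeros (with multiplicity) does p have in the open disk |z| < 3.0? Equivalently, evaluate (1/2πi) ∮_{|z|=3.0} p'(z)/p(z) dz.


The zeros of p are: 4, -4, -2.
Their magnitudes are: 4, 4, 2.
Zeros with |z| < R = 3.0: -2.
Count = 1.
By the argument principle, (1/2πi) ∮_{|z|=R} p'(z)/p(z) dz equals exactly this count.

Number of zeros inside |z| < 3.0: 1.


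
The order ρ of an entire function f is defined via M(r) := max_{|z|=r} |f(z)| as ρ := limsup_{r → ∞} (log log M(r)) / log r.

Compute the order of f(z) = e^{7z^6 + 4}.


|e^{7z^6 + 4}| = e^{Re(7·z^6) + 4} ≤ e^{7|z|^6 + 4} = e^{7r^6 + 4} on |z| = r, so ρ ≤ 6. Choosing z on |z|=r so that 7·z^6 is real positive (always possible by picking arg z appropriately) gives |f(z)| = e^{7r^6 + 4}, matching the bound. The additive constant 4 does not affect log log M(r) ~ 6·log r. Hence ρ = 6.
Therefore ρ = 6.

Order ρ = 6.


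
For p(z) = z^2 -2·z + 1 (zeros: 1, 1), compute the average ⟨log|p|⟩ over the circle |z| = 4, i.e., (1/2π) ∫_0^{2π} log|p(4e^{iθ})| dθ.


Zeros: 1, 1; r = 4.
Inside |z| < r: 1, 1. Outside (|z| ≥ r): ∅.
p(0) = 1, so log|p(0)| = log(1) = 0.0000.
Apply Jensen: I(r) = log|p(0)| + Σ_k log(r/|z_k|), summed over zeros inside |z| < r.
  log(r/|z_k|) for z_k = 1: log(4/1) = 1.3863
  log(r/|z_k|) for z_k = 1: log(4/1) = 1.3863
Sum over inside zeros: 2.7726.
I(r) = log|p(0)| + (inside sum) = 0.0000 + 2.7726 = 2.7726.
Closed form (all zeros inside, monic): I(r) = n·log(r) = 2·log(4) = 2.7726. ✓

I(r) ≈ 2.7726.


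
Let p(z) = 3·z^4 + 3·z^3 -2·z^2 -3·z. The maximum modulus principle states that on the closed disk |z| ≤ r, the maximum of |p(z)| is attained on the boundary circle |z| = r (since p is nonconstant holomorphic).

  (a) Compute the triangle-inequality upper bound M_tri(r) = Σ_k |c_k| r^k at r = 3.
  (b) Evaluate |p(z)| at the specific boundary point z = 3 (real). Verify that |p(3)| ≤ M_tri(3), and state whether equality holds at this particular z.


Coefficients: c_0 = 0, c_1 = -3, c_2 = -2, c_3 = 3, c_4 = 3. Radius r = 3.
Part (a). Triangle bound: M_tri(r) = Σ_k |c_k| r^k
  = |0|·3^0 + |-3|·3^1 + |-2|·3^2 + |3|·3^3 + |3|·3^4
  = 0 + 9 + 18 + 81 + 243 = 351.
This bounds M(r) := max_{|z|=r} |p(z)| from above; equality holds iff all terms c_k z^k can be made to align in phase at a single z on |z|=r.
Part (b). At z = 3 (real, on the circle |z| = r):
  p(3) = (0)·3^0 + (-3)·3^1 + (-2)·3^2 + (3)·3^3 + (3)·3^4 = 297.
  |p(3)| = 297.
Check: |p(3)| = 297 ≤ 351 = M_tri(3). ✓ Equality does not hold at z = 3 (the coefficients have mixed signs, so the terms do not all align in phase there).

M_tri(3) = 351; |p(3)| = 297; equality at z=3: no.


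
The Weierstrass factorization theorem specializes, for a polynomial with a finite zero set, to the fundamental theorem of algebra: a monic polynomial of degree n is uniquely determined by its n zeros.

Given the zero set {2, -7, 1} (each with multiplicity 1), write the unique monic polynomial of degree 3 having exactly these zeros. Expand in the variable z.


The polynomial is p(z) = ∏_{α ∈ S} (z − α), where S = {2, -7, 1}.
Expanding the product yields: p(z) = z^3 + 4·z^2 -19·z + 14.
The resulting polynomial has degree 3 and real coefficients as required.

p(z) = z^3 + 4·z^2 -19·z + 14.


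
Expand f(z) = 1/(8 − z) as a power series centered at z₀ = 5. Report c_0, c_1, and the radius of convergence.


Let w = z − z₀, so z = z₀ + w.
Then 8 − z = 8 − (z₀ + w) = (8 − z₀) − w = 3 − w.
f(z) = 1/(3 − w) = (1/(3)) · 1/(1 − w/(3)) = Σ_{n≥0} w^n / (3)^(n+1).
So c_n = 1/(3)^(n+1):
  c_0 = 1/(3)^1 = 1/3.
  c_1 = 1/(3)^2 = 1/9.
The series is valid for |w/d| < 1, i.e. |z − z₀| < |d|.
Radius of convergence: R = |8 − z₀| = |3| = 3 (distance from z₀ to the singularity z = 8).

c_0 = 1/3, c_1 = 1/9; R = 3.


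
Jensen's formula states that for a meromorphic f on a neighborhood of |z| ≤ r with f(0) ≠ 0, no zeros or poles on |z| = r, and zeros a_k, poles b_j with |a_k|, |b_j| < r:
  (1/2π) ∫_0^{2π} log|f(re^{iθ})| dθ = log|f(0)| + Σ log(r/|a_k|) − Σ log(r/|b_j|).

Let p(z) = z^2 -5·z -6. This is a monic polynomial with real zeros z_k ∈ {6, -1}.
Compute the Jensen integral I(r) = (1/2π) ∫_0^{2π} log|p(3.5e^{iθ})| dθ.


Zeros: -1, 6; r = 3.5.
Inside |z| < r: -1. Outside (|z| ≥ r): 6.
p(0) = -6, so log|p(0)| = log(6) = 1.7918.
Apply Jensen: I(r) = log|p(0)| + Σ_k log(r/|z_k|), summed over zeros inside |z| < r.
  log(r/|z_k|) for z_k = -1: log(3.5/1) = 1.2528
  Outside zeros (6) contribute nothing to the Jensen sum.
Sum over inside zeros: 1.2528.
I(r) = log|p(0)| + (inside sum) = 1.7918 + 1.2528 = 3.0445.
Note: since some zeros are outside |z| ≤ r, the simplified n·log(r) form does NOT apply — only the inside zeros contribute.

I(r) ≈ 3.0445.


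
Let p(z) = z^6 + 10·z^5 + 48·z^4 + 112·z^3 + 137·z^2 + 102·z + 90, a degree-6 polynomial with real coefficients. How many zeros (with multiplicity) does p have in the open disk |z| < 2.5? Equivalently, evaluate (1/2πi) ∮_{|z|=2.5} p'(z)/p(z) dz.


The zeros of p are: (0 + 1i), (0 - 1i), (-3 + 3i), (-3 - 3i), (-2 + 1i), (-2 - 1i).
Their magnitudes are: 1, 1, 4.243, 4.243, 2.236, 2.236.
Zeros with |z| < R = 2.5: (0 + 1i), (0 - 1i), (-2 + 1i), (-2 - 1i).
Count = 4.
By the argument principle, (1/2πi) ∮_{|z|=R} p'(z)/p(z) dz equals exactly this count.

Number of zeros inside |z| < 2.5: 4.


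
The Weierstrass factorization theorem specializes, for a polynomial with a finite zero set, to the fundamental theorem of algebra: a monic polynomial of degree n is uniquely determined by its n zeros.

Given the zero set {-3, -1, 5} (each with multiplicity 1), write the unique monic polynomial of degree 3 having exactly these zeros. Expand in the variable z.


The polynomial is p(z) = ∏_{α ∈ S} (z − α), where S = {-3, -1, 5}.
Expanding the product yields: p(z) = z^3 -z^2 -17·z -15.
The resulting polynomial has degree 3 and real coefficients as required.

p(z) = z^3 -z^2 -17·z -15.


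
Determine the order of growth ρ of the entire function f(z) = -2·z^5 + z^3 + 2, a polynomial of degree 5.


|f(z)| ≤ Σ|c_k|·r^k = O(r^5) as r → ∞. Polynomial growth is O(e^{r^ε}) for every ε > 0 (since r^5/e^{r^ε} → 0), so ρ ≤ ε for all ε > 0, i.e. ρ = 0. Every nonconstant polynomial has order 0.
Therefore ρ = 0.

Order ρ = 0.


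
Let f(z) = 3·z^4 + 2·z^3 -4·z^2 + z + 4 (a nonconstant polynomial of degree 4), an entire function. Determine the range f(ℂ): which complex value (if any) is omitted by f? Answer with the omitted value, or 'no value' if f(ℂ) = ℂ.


Little Picard bounds the complement of f(ℂ) to at most one point.
For every w ∈ ℂ, the equation p(z) − w = 0 is a nonconstant polynomial in z and hence has at least one root by the fundamental theorem of algebra. So p is surjective onto ℂ, omitting no value.

Omitted value: no value.


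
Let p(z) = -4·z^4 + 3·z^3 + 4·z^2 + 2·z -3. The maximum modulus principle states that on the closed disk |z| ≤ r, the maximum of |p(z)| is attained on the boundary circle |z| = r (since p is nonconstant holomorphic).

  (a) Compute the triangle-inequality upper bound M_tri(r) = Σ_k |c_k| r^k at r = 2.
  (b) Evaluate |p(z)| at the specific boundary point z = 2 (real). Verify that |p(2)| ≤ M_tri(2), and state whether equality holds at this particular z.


Coefficients: c_0 = -3, c_1 = 2, c_2 = 4, c_3 = 3, c_4 = -4. Radius r = 2.
Part (a). Triangle bound: M_tri(r) = Σ_k |c_k| r^k
  = |-3|·2^0 + |2|·2^1 + |4|·2^2 + |3|·2^3 + |-4|·2^4
  = 3 + 4 + 16 + 24 + 64 = 111.
This bounds M(r) := max_{|z|=r} |p(z)| from above; equality holds iff all terms c_k z^k can be made to align in phase at a single z on |z|=r.
Part (b). At z = 2 (real, on the circle |z| = r):
  p(2) = (-3)·2^0 + (2)·2^1 + (4)·2^2 + (3)·2^3 + (-4)·2^4 = -23.
  |p(2)| = 23.
Check: |p(2)| = 23 ≤ 111 = M_tri(2). ✓ Equality does not hold at z = 2 (the coefficients have mixed signs, so the terms do not all align in phase there).

M_tri(2) = 111; |p(2)| = 23; equality at z=2: no.


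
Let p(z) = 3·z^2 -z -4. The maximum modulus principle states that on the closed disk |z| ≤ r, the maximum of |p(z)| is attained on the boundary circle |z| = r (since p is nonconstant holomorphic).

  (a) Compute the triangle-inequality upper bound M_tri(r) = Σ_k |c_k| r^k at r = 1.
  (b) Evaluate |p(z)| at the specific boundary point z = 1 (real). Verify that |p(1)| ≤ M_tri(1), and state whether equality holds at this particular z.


Coefficients: c_0 = -4, c_1 = -1, c_2 = 3. Radius r = 1.
Part (a). Triangle bound: M_tri(r) = Σ_k |c_k| r^k
  = |-4|·1^0 + |-1|·1^1 + |3|·1^2
  = 4 + 1 + 3 = 8.
This bounds M(r) := max_{|z|=r} |p(z)| from above; equality holds iff all terms c_k z^k can be made to align in phase at a single z on |z|=r.
Part (b). At z = 1 (real, on the circle |z| = r):
  p(1) = (-4)·1^0 + (-1)·1^1 + (3)·1^2 = -2.
  |p(1)| = 2.
Check: |p(1)| = 2 ≤ 8 = M_tri(1). ✓ Equality does not hold at z = 1 (the coefficients have mixed signs, so the terms do not all align in phase there).

M_tri(1) = 8; |p(1)| = 2; equality at z=1: no.


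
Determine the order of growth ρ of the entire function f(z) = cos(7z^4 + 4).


Write cos(w) = (e^{iw} ± e^{−iw})/(2 or 2i), so |cos(w)| ≤ e^{|w|}. With w = 7z^4 + 4, |w| ≤ 7r^4 + 4 on |z|=r, giving M(r) ≤ e^{7r^4 + 4} and ρ ≤ 4. For the lower bound, choose z on |z|=r with 7z^4 purely imaginary of modulus 7r^4; then |cos(7z^4 + 4)| grows like e^{7r^4}/2, so ρ ≥ 4. Hence ρ = 4.
Therefore ρ = 4.

Order ρ = 4.


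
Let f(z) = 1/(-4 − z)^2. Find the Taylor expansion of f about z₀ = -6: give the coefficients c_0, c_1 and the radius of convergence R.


Let w = z − z₀, so z = z₀ + w.
Then -4 − z = -4 − (z₀ + w) = (-4 − z₀) − w = 2 − w.
f(z) = 1/(2 − w)^2 = (1/(2)^2) · (1 − w/(2))^{−2}.
By the binomial series (1−u)^{−2} = Σ_{n≥0} C(n+1, 1) u^n for |u|<1, with u = w/(2):
  c_n = C(n+1, 1) / (2)^(n+2).
  c_0 = 1/(2)^2 = 1/4.
  c_1 = 2/(2)^3 = 1/4.
The series is valid for |w/d| < 1, i.e. |z − z₀| < |d|.
Radius of convergence: R = |-4 − z₀| = |2| = 2 (distance from z₀ to the singularity z = -4).

c_0 = 1/4, c_1 = 1/4; R = 2.


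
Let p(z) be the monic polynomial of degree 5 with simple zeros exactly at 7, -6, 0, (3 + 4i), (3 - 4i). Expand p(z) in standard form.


The polynomial is p(z) = ∏_{α ∈ S} (z − α), where S = {7, -6, 0, (3 + 4i), (3 - 4i)}.
Expanding the product yields: p(z) = z^5 -7·z^4 -11·z^3 + 227·z^2 -1050·z.
Note conjugate pairs combine to real quadratics: (z − (3+4i))(z − (3−4i)) = z² − 6z + 25.
The resulting polynomial has degree 5 and real coefficients as required.

p(z) = z^5 -7·z^4 -11·z^3 + 227·z^2 -1050·z.


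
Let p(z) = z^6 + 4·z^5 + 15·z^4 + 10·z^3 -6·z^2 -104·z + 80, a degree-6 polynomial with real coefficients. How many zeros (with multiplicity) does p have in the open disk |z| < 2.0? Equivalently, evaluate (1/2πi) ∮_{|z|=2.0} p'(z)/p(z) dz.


The zeros of p are: 1, (-1 + 3i), (-1 - 3i), 1, (-2 + 2i), (-2 - 2i).
Their magnitudes are: 1, 3.162, 3.162, 1, 2.828, 2.828.
Zeros with |z| < R = 2.0: 1, 1.
Count = 2.
By the argument principle, (1/2πi) ∮_{|z|=R} p'(z)/p(z) dz equals exactly this count.

Number of zeros inside |z| < 2.0: 2.


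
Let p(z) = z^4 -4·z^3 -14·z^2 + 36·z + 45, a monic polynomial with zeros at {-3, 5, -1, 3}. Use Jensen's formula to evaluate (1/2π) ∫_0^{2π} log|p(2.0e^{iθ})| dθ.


Zeros: -3, -1, 3, 5; r = 2.0.
Inside |z| < r: -1. Outside (|z| ≥ r): -3, 3, 5.
p(0) = 45, so log|p(0)| = log(45) = 3.8067.
Apply Jensen: I(r) = log|p(0)| + Σ_k log(r/|z_k|), summed over zeros inside |z| < r.
  log(r/|z_k|) for z_k = -1: log(2.0/1) = 0.6931
  Outside zeros (-3, 3, 5) contribute nothing to the Jensen sum.
Sum over inside zeros: 0.6931.
I(r) = log|p(0)| + (inside sum) = 3.8067 + 0.6931 = 4.4998.
Note: since some zeros are outside |z| ≤ r, the simplified n·log(r) form does NOT apply — only the inside zeros contribute.

I(r) ≈ 4.4998.


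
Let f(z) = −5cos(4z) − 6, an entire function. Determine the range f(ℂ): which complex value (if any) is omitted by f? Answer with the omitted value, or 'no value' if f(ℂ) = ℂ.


Little Picard bounds the complement of f(ℂ) to at most one point.
cos is entire and surjective onto ℂ: for every w ∈ ℂ, cos(ζ) = w has a solution ζ ∈ ℂ (e.g., via the complex inverse arccos). With ζ = 4z this gives z = ζ/(4). Then -5·cos(4z) takes every value in -5·ℂ = ℂ, and adding -6 is a bijection of ℂ. So f is surjective and omits no value. (Note: only on the real line is cos bounded by [−1, 1].)

Omitted value: no value.


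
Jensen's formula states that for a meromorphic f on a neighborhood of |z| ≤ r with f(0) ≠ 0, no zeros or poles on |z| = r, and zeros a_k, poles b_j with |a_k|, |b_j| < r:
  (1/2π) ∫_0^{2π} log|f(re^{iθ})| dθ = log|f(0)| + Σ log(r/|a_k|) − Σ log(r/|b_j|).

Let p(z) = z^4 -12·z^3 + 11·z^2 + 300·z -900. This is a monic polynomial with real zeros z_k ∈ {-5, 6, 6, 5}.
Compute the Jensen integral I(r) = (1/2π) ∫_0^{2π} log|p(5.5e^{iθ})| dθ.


Zeros: -5, 5, 6, 6; r = 5.5.
Inside |z| < r: -5, 5. Outside (|z| ≥ r): 6, 6.
p(0) = -900, so log|p(0)| = log(900) = 6.8024.
Apply Jensen: I(r) = log|p(0)| + Σ_k log(r/|z_k|), summed over zeros inside |z| < r.
  log(r/|z_k|) for z_k = -5: log(5.5/5) = 0.0953
  log(r/|z_k|) for z_k = 5: log(5.5/5) = 0.0953
  Outside zeros (6, 6) contribute nothing to the Jensen sum.
Sum over inside zeros: 0.1906.
I(r) = log|p(0)| + (inside sum) = 6.8024 + 0.1906 = 6.9930.
Note: since some zeros are outside |z| ≤ r, the simplified n·log(r) form does NOT apply — only the inside zeros contribute.

I(r) ≈ 6.9930.


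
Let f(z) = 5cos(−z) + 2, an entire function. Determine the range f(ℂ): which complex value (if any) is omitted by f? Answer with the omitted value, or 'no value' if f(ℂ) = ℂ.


Little Picard bounds the complement of f(ℂ) to at most one point.
cos is entire and surjective onto ℂ: for every w ∈ ℂ, cos(ζ) = w has a solution ζ ∈ ℂ (e.g., via the complex inverse arccos). With ζ = −z this gives z = ζ/(-1). Then 5·cos(−z) takes every value in 5·ℂ = ℂ, and adding 2 is a bijection of ℂ. So f is surjective and omits no value. (Note: only on the real line is cos bounded by [−1, 1].)

Omitted value: no value.


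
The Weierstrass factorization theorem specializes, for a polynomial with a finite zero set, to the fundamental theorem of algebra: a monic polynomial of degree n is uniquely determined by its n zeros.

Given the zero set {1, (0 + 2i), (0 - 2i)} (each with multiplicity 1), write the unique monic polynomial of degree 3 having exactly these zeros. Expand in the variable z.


The polynomial is p(z) = ∏_{α ∈ S} (z − α), where S = {1, (0 + 2i), (0 - 2i)}.
Expanding the product yields: p(z) = z^3 -z^2 + 4·z -4.
Note conjugate pairs combine to real quadratics: (z − (0+2i))(z − (0−2i)) = z² + 4.
The resulting polynomial has degree 3 and real coefficients as required.

p(z) = z^3 -z^2 + 4·z -4.


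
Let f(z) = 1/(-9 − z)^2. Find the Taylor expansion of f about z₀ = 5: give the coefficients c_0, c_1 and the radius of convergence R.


Let w = z − z₀, so z = z₀ + w.
Then -9 − z = -9 − (z₀ + w) = (-9 − z₀) − w = -14 − w.
f(z) = 1/(-14 − w)^2 = (1/(-14)^2) · (1 − w/(-14))^{−2}.
By the binomial series (1−u)^{−2} = Σ_{n≥0} C(n+1, 1) u^n for |u|<1, with u = w/(-14):
  c_n = C(n+1, 1) / (-14)^(n+2).
  c_0 = 1/(-14)^2 = 1/196.
  c_1 = 2/(-14)^3 = -1/1372.
The series is valid for |w/d| < 1, i.e. |z − z₀| < |d|.
Radius of convergence: R = |-9 − z₀| = |-14| = 14 (distance from z₀ to the singularity z = -9).

c_0 = 1/196, c_1 = -1/1372; R = 14.


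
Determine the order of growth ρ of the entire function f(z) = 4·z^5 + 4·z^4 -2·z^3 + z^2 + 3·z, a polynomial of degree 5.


|f(z)| ≤ Σ|c_k|·r^k = O(r^5) as r → ∞. Polynomial growth is O(e^{r^ε}) for every ε > 0 (since r^5/e^{r^ε} → 0), so ρ ≤ ε for all ε > 0, i.e. ρ = 0. Every nonconstant polynomial has order 0.
Therefore ρ = 0.

Order ρ = 0.


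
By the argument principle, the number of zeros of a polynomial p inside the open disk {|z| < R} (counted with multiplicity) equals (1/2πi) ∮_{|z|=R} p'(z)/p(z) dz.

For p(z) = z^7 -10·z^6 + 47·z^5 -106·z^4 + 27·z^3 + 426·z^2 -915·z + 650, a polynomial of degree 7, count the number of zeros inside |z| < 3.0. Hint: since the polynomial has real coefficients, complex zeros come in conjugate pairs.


The zeros of p are: (2 + 3i), (2 - 3i), (2 + 1i), (2 - 1i), -2, (2 + 1i), (2 - 1i).
Their magnitudes are: 3.606, 3.606, 2.236, 2.236, 2, 2.236, 2.236.
Zeros with |z| < R = 3.0: (2 + 1i), (2 - 1i), -2, (2 + 1i), (2 - 1i).
Count = 5.
By the argument principle, (1/2πi) ∮_{|z|=R} p'(z)/p(z) dz equals exactly this count.

Number of zeros inside |z| < 3.0: 5.


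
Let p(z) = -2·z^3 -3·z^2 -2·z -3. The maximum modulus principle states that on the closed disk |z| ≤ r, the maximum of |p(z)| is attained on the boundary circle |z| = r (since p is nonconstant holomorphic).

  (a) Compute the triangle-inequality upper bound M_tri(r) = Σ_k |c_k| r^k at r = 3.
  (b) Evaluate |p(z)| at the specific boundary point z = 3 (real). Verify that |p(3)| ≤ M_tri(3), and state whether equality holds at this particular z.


Coefficients: c_0 = -3, c_1 = -2, c_2 = -3, c_3 = -2. Radius r = 3.
Part (a). Triangle bound: M_tri(r) = Σ_k |c_k| r^k
  = |-3|·3^0 + |-2|·3^1 + |-3|·3^2 + |-2|·3^3
  = 3 + 6 + 27 + 54 = 90.
This bounds M(r) := max_{|z|=r} |p(z)| from above; equality holds iff all terms c_k z^k can be made to align in phase at a single z on |z|=r.
Part (b). At z = 3 (real, on the circle |z| = r):
  p(3) = (-3)·3^0 + (-2)·3^1 + (-3)·3^2 + (-2)·3^3 = -90.
  |p(3)| = 90.
Since all nonzero coefficients share the same sign, |p(3)| = 90 = M_tri(3); the triangle bound is attained at z = 3, so in fact M(r) = 90.

M_tri(3) = 90; |p(3)| = 90; equality at z=3: yes.


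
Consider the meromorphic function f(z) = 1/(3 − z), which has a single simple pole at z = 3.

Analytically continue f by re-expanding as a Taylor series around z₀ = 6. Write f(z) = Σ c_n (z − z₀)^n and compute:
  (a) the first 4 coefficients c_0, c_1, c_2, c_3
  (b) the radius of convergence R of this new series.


Let w = z − z₀, so z = z₀ + w.
Then 3 − z = 3 − (z₀ + w) = (3 − z₀) − w = -3 − w.
f(z) = 1/(-3 − w) = (1/(-3)) · 1/(1 − w/(-3)) = Σ_{n≥0} w^n / (-3)^(n+1).
So c_n = 1/(-3)^(n+1):
  c_0 = 1/(-3)^1 = -1/3.
  c_1 = 1/(-3)^2 = 1/9.
  c_2 = 1/(-3)^3 = -1/27.
  c_3 = 1/(-3)^4 = 1/81.
The series is valid for |w/d| < 1, i.e. |z − z₀| < |d|.
Radius of convergence: R = |3 − z₀| = |-3| = 3 (distance from z₀ to the singularity z = 3).

c_0 = -1/3, c_1 = 1/9, c_2 = -1/27, c_3 = 1/81; R = 3.


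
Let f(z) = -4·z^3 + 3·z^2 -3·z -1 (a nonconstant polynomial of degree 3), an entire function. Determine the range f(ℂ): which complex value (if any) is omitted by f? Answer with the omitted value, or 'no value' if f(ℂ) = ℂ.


Little Picard bounds the complement of f(ℂ) to at most one point.
For every w ∈ ℂ, the equation p(z) − w = 0 is a nonconstant polynomial in z and hence has at least one root by the fundamental theorem of algebra. So p is surjective onto ℂ, omitting no value.

Omitted value: no value.


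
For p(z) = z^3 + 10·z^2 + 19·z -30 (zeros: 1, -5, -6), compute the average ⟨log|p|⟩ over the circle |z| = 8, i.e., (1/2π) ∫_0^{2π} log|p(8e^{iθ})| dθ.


Zeros: -6, -5, 1; r = 8.
Inside |z| < r: -6, -5, 1. Outside (|z| ≥ r): ∅.
p(0) = -30, so log|p(0)| = log(30) = 3.4012.
Apply Jensen: I(r) = log|p(0)| + Σ_k log(r/|z_k|), summed over zeros inside |z| < r.
  log(r/|z_k|) for z_k = 1: log(8/1) = 2.0794
  log(r/|z_k|) for z_k = -5: log(8/5) = 0.4700
  log(r/|z_k|) for z_k = -6: log(8/6) = 0.2877
Sum over inside zeros: 2.8371.
I(r) = log|p(0)| + (inside sum) = 3.4012 + 2.8371 = 6.2383.
Closed form (all zeros inside, monic): I(r) = n·log(r) = 3·log(8) = 6.2383. ✓

I(r) ≈ 6.2383.


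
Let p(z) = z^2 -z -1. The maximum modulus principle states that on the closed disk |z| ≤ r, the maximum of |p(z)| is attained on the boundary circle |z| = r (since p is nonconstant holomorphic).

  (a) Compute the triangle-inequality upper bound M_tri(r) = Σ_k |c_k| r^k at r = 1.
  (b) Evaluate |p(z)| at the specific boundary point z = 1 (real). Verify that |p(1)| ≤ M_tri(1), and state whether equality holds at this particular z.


Coefficients: c_0 = -1, c_1 = -1, c_2 = 1. Radius r = 1.
Part (a). Triangle bound: M_tri(r) = Σ_k |c_k| r^k
  = |-1|·1^0 + |-1|·1^1 + |1|·1^2
  = 1 + 1 + 1 = 3.
This bounds M(r) := max_{|z|=r} |p(z)| from above; equality holds iff all terms c_k z^k can be made to align in phase at a single z on |z|=r.
Part (b). At z = 1 (real, on the circle |z| = r):
  p(1) = (-1)·1^0 + (-1)·1^1 + (1)·1^2 = -1.
  |p(1)| = 1.
Check: |p(1)| = 1 ≤ 3 = M_tri(1). ✓ Equality does not hold at z = 1 (the coefficients have mixed signs, so the terms do not all align in phase there).

M_tri(1) = 3; |p(1)| = 1; equality at z=1: no.


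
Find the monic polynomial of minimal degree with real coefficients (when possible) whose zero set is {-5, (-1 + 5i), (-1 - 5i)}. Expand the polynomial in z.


The polynomial is p(z) = ∏_{α ∈ S} (z − α), where S = {-5, (-1 + 5i), (-1 - 5i)}.
Expanding the product yields: p(z) = z^3 + 7·z^2 + 36·z + 130.
Note conjugate pairs combine to real quadratics: (z − (-1+5i))(z − (-1−5i)) = z² + 2z + 26.
The resulting polynomial has degree 3 and real coefficients as required.

p(z) = z^3 + 7·z^2 + 36·z + 130.


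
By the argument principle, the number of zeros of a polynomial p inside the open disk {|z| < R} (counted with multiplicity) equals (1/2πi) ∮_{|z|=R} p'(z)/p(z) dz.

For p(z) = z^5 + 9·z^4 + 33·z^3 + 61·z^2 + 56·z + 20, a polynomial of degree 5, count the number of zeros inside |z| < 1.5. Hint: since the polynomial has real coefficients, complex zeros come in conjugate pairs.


The zeros of p are: (-2 + 1i), (-2 - 1i), -2, -1, -2.
Their magnitudes are: 2.236, 2.236, 2, 1, 2.
Zeros with |z| < R = 1.5: -1.
Count = 1.
By the argument principle, (1/2πi) ∮_{|z|=R} p'(z)/p(z) dz equals exactly this count.

Number of zeros inside |z| < 1.5: 1.


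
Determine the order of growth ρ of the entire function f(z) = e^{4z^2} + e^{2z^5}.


Each summand is entire of order 2 and 5 respectively (as in the single-exponential case). The order of a sum is at most the max of the orders, so ρ ≤ 5. For the lower bound: on |z|=r choose arg z so that 2z^5 is real positive; then |e^{2z^5}| = e^{2r^5} while |e^{4z^2}| ≤ e^{4r^2} = o(e^{2r^5}). So |f| ≥ e^{2r^5}(1 − o(1)) and ρ ≥ 5. Hence ρ = max(2, 5) = 5.
Therefore ρ = 5.

Order ρ = 5.


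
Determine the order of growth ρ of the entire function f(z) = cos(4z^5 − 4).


Write cos(w) = (e^{iw} ± e^{−iw})/(2 or 2i), so |cos(w)| ≤ e^{|w|}. With w = 4z^5 − 4, |w| ≤ 4r^5 + 4 on |z|=r, giving M(r) ≤ e^{4r^5 + 4} and ρ ≤ 5. For the lower bound, choose z on |z|=r with 4z^5 purely imaginary of modulus 4r^5; then |cos(4z^5 − 4)| grows like e^{4r^5}/2, so ρ ≥ 5. Hence ρ = 5.
Therefore ρ = 5.

Order ρ = 5.


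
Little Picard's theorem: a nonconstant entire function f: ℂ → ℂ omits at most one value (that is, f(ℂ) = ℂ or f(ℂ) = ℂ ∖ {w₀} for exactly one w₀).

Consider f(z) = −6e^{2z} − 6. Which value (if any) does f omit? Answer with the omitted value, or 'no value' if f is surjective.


Little Picard bounds the complement of f(ℂ) to at most one point.
e^{2z} is never zero on ℂ, so -6·e^{2z} takes every value in ℂ ∖ {0}. Adding -6 shifts the range to ℂ ∖ {-6}. Thus f omits exactly the value -6.

Omitted value: -6.


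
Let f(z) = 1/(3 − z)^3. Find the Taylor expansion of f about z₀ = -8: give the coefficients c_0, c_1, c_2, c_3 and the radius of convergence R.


Let w = z − z₀, so z = z₀ + w.
Then 3 − z = 3 − (z₀ + w) = (3 − z₀) − w = 11 − w.
f(z) = 1/(11 − w)^3 = (1/(11)^3) · (1 − w/(11))^{−3}.
By the binomial series (1−u)^{−3} = Σ_{n≥0} C(n+2, 2) u^n for |u|<1, with u = w/(11):
  c_n = C(n+2, 2) / (11)^(n+3).
  c_0 = 1/(11)^3 = 1/1331.
  c_1 = 3/(11)^4 = 3/14641.
  c_2 = 6/(11)^5 = 6/161051.
  c_3 = 10/(11)^6 = 10/1771561.
The series is valid for |w/d| < 1, i.e. |z − z₀| < |d|.
Radius of convergence: R = |3 − z₀| = |11| = 11 (distance from z₀ to the singularity z = 3).

c_0 = 1/1331, c_1 = 3/14641, c_2 = 6/161051, c_3 = 10/1771561; R = 11.


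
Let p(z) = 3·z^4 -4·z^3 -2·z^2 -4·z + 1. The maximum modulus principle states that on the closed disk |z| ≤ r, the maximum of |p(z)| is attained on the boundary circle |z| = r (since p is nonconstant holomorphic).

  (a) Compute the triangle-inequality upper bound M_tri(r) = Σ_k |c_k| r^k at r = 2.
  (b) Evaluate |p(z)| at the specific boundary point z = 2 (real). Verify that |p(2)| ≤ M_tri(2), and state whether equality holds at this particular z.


Coefficients: c_0 = 1, c_1 = -4, c_2 = -2, c_3 = -4, c_4 = 3. Radius r = 2.
Part (a). Triangle bound: M_tri(r) = Σ_k |c_k| r^k
  = |1|·2^0 + |-4|·2^1 + |-2|·2^2 + |-4|·2^3 + |3|·2^4
  = 1 + 8 + 8 + 32 + 48 = 97.
This bounds M(r) := max_{|z|=r} |p(z)| from above; equality holds iff all terms c_k z^k can be made to align in phase at a single z on |z|=r.
Part (b). At z = 2 (real, on the circle |z| = r):
  p(2) = (1)·2^0 + (-4)·2^1 + (-2)·2^2 + (-4)·2^3 + (3)·2^4 = 1.
  |p(2)| = 1.
Check: |p(2)| = 1 ≤ 97 = M_tri(2). ✓ Equality does not hold at z = 2 (the coefficients have mixed signs, so the terms do not all align in phase there).

M_tri(2) = 97; |p(2)| = 1; equality at z=2: no.


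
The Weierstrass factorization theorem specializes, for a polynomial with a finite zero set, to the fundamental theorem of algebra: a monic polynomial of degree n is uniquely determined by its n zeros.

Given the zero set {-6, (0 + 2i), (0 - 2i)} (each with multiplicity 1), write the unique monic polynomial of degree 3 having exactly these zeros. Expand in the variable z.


The polynomial is p(z) = ∏_{α ∈ S} (z − α), where S = {-6, (0 + 2i), (0 - 2i)}.
Expanding the product yields: p(z) = z^3 + 6·z^2 + 4·z + 24.
Note conjugate pairs combine to real quadratics: (z − (0+2i))(z − (0−2i)) = z² + 4.
The resulting polynomial has degree 3 and real coefficients as required.

p(z) = z^3 + 6·z^2 + 4·z + 24.


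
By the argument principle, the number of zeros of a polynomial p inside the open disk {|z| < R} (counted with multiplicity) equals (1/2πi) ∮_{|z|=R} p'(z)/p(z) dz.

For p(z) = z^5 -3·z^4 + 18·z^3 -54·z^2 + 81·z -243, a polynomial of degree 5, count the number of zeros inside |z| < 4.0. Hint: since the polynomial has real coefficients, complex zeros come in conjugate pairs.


The zeros of p are: 3, (0 + 3i), (0 - 3i), (0 + 3i), (0 - 3i).
Their magnitudes are: 3, 3, 3, 3, 3.
Zeros with |z| < R = 4.0: 3, (0 + 3i), (0 - 3i), (0 + 3i), (0 - 3i).
Count = 5.
By the argument principle, (1/2πi) ∮_{|z|=R} p'(z)/p(z) dz equals exactly this count.

Number of zeros inside |z| < 4.0: 5.


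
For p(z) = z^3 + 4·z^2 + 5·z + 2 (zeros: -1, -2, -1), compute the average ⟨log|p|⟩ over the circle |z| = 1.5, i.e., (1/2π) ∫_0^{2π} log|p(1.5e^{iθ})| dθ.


Zeros: -2, -1, -1; r = 1.5.
Inside |z| < r: -1, -1. Outside (|z| ≥ r): -2.
p(0) = 2, so log|p(0)| = log(2) = 0.6931.
Apply Jensen: I(r) = log|p(0)| + Σ_k log(r/|z_k|), summed over zeros inside |z| < r.
  log(r/|z_k|) for z_k = -1: log(1.5/1) = 0.4055
  log(r/|z_k|) for z_k = -1: log(1.5/1) = 0.4055
  Outside zeros (-2) contribute nothing to the Jensen sum.
Sum over inside zeros: 0.8109.
I(r) = log|p(0)| + (inside sum) = 0.6931 + 0.8109 = 1.5041.
Note: since some zeros are outside |z| ≤ r, the simplified n·log(r) form does NOT apply — only the inside zeros contribute.

I(r) ≈ 1.5041.


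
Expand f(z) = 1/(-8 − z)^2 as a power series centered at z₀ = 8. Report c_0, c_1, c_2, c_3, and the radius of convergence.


Let w = z − z₀, so z = z₀ + w.
Then -8 − z = -8 − (z₀ + w) = (-8 − z₀) − w = -16 − w.
f(z) = 1/(-16 − w)^2 = (1/(-16)^2) · (1 − w/(-16))^{−2}.
By the binomial series (1−u)^{−2} = Σ_{n≥0} C(n+1, 1) u^n for |u|<1, with u = w/(-16):
  c_n = C(n+1, 1) / (-16)^(n+2).
  c_0 = 1/(-16)^2 = 1/256.
  c_1 = 2/(-16)^3 = -1/2048.
  c_2 = 3/(-16)^4 = 3/65536.
  c_3 = 4/(-16)^5 = -1/262144.
The series is valid for |w/d| < 1, i.e. |z − z₀| < |d|.
Radius of convergence: R = |-8 − z₀| = |-16| = 16 (distance from z₀ to the singularity z = -8).

c_0 = 1/256, c_1 = -1/2048, c_2 = 3/65536, c_3 = -1/262144; R = 16.


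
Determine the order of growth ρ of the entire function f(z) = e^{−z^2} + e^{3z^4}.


Each summand is entire of order 2 and 4 respectively (as in the single-exponential case). The order of a sum is at most the max of the orders, so ρ ≤ 4. For the lower bound: on |z|=r choose arg z so that 3z^4 is real positive; then |e^{3z^4}| = e^{3r^4} while |e^{-1z^2}| ≤ e^{1r^2} = o(e^{3r^4}). So |f| ≥ e^{3r^4}(1 − o(1)) and ρ ≥ 4. Hence ρ = max(2, 4) = 4.
Therefore ρ = 4.

Order ρ = 4.


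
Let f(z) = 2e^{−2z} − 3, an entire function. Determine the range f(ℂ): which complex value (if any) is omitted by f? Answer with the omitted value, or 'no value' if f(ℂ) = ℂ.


Little Picard bounds the complement of f(ℂ) to at most one point.
e^{−2z} is never zero on ℂ, so 2·e^{−2z} takes every value in ℂ ∖ {0}. Adding -3 shifts the range to ℂ ∖ {-3}. Thus f omits exactly the value -3.

Omitted value: -3.


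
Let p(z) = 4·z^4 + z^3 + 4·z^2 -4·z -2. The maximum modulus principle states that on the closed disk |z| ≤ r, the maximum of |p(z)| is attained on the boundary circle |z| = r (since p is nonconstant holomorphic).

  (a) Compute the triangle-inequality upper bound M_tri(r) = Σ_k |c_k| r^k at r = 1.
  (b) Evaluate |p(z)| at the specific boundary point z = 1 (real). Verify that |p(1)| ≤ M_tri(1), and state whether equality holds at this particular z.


Coefficients: c_0 = -2, c_1 = -4, c_2 = 4, c_3 = 1, c_4 = 4. Radius r = 1.
Part (a). Triangle bound: M_tri(r) = Σ_k |c_k| r^k
  = |-2|·1^0 + |-4|·1^1 + |4|·1^2 + |1|·1^3 + |4|·1^4
  = 2 + 4 + 4 + 1 + 4 = 15.
This bounds M(r) := max_{|z|=r} |p(z)| from above; equality holds iff all terms c_k z^k can be made to align in phase at a single z on |z|=r.
Part (b). At z = 1 (real, on the circle |z| = r):
  p(1) = (-2)·1^0 + (-4)·1^1 + (4)·1^2 + (1)·1^3 + (4)·1^4 = 3.
  |p(1)| = 3.
Check: |p(1)| = 3 ≤ 15 = M_tri(1). ✓ Equality does not hold at z = 1 (the coefficients have mixed signs, so the terms do not all align in phase there).

M_tri(1) = 15; |p(1)| = 3; equality at z=1: no.


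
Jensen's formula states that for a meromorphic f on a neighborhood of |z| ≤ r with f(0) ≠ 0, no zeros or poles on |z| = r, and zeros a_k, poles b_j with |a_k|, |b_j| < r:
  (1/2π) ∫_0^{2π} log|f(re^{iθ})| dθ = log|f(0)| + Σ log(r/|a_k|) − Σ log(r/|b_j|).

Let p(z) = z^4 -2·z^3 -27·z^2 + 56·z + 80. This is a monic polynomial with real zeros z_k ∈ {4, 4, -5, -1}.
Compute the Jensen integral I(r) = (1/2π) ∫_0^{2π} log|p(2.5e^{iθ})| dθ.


Zeros: -5, -1, 4, 4; r = 2.5.
Inside |z| < r: -1. Outside (|z| ≥ r): -5, 4, 4.
p(0) = 80, so log|p(0)| = log(80) = 4.3820.
Apply Jensen: I(r) = log|p(0)| + Σ_k log(r/|z_k|), summed over zeros inside |z| < r.
  log(r/|z_k|) for z_k = -1: log(2.5/1) = 0.9163
  Outside zeros (-5, 4, 4) contribute nothing to the Jensen sum.
Sum over inside zeros: 0.9163.
I(r) = log|p(0)| + (inside sum) = 4.3820 + 0.9163 = 5.2983.
Note: since some zeros are outside |z| ≤ r, the simplified n·log(r) form does NOT apply — only the inside zeros contribute.

I(r) ≈ 5.2983.


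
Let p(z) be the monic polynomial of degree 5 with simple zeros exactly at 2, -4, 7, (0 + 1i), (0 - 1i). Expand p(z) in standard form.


The polynomial is p(z) = ∏_{α ∈ S} (z − α), where S = {2, -4, 7, (0 + 1i), (0 - 1i)}.
Expanding the product yields: p(z) = z^5 -5·z^4 -21·z^3 + 51·z^2 -22·z + 56.
Note conjugate pairs combine to real quadratics: (z − (0+1i))(z − (0−1i)) = z² + 1.
The resulting polynomial has degree 5 and real coefficients as required.

p(z) = z^5 -5·z^4 -21·z^3 + 51·z^2 -22·z + 56.


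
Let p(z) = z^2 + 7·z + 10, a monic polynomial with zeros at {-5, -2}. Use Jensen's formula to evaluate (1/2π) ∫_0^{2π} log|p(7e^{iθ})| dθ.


Zeros: -5, -2; r = 7.
Inside |z| < r: -5, -2. Outside (|z| ≥ r): ∅.
p(0) = 10, so log|p(0)| = log(10) = 2.3026.
Apply Jensen: I(r) = log|p(0)| + Σ_k log(r/|z_k|), summed over zeros inside |z| < r.
  log(r/|z_k|) for z_k = -5: log(7/5) = 0.3365
  log(r/|z_k|) for z_k = -2: log(7/2) = 1.2528
Sum over inside zeros: 1.5892.
I(r) = log|p(0)| + (inside sum) = 2.3026 + 1.5892 = 3.8918.
Closed form (all zeros inside, monic): I(r) = n·log(r) = 2·log(7) = 3.8918. ✓

I(r) ≈ 3.8918.


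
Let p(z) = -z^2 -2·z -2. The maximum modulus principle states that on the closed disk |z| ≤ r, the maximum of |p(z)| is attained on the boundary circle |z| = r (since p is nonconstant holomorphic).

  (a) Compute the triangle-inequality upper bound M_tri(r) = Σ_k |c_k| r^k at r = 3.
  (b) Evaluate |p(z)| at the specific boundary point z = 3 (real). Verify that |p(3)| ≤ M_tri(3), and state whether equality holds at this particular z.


Coefficients: c_0 = -2, c_1 = -2, c_2 = -1. Radius r = 3.
Part (a). Triangle bound: M_tri(r) = Σ_k |c_k| r^k
  = |-2|·3^0 + |-2|·3^1 + |-1|·3^2
  = 2 + 6 + 9 = 17.
This bounds M(r) := max_{|z|=r} |p(z)| from above; equality holds iff all terms c_k z^k can be made to align in phase at a single z on |z|=r.
Part (b). At z = 3 (real, on the circle |z| = r):
  p(3) = (-2)·3^0 + (-2)·3^1 + (-1)·3^2 = -17.
  |p(3)| = 17.
Since all nonzero coefficients share the same sign, |p(3)| = 17 = M_tri(3); the triangle bound is attained at z = 3, so in fact M(r) = 17.

M_tri(3) = 17; |p(3)| = 17; equality at z=3: yes.


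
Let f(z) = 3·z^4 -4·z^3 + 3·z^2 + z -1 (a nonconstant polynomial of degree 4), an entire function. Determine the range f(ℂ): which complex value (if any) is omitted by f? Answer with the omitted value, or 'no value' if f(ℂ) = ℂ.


Little Picard bounds the complement of f(ℂ) to at most one point.
For every w ∈ ℂ, the equation p(z) − w = 0 is a nonconstant polynomial in z and hence has at least one root by the fundamental theorem of algebra. So p is surjective onto ℂ, omitting no value.

Omitted value: no value.


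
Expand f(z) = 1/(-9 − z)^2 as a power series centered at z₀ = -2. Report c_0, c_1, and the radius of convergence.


Let w = z − z₀, so z = z₀ + w.
Then -9 − z = -9 − (z₀ + w) = (-9 − z₀) − w = -7 − w.
f(z) = 1/(-7 − w)^2 = (1/(-7)^2) · (1 − w/(-7))^{−2}.
By the binomial series (1−u)^{−2} = Σ_{n≥0} C(n+1, 1) u^n for |u|<1, with u = w/(-7):
  c_n = C(n+1, 1) / (-7)^(n+2).
  c_0 = 1/(-7)^2 = 1/49.
  c_1 = 2/(-7)^3 = -2/343.
The series is valid for |w/d| < 1, i.e. |z − z₀| < |d|.
Radius of convergence: R = |-9 − z₀| = |-7| = 7 (distance from z₀ to the singularity z = -9).

c_0 = 1/49, c_1 = -2/343; R = 7.


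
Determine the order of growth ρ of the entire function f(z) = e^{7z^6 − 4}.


|e^{7z^6 − 4}| = e^{Re(7·z^6) + -4} ≤ e^{7|z|^6 + -4} = e^{7r^6 + -4} on |z| = r, so ρ ≤ 6. Choosing z on |z|=r so that 7·z^6 is real positive (always possible by picking arg z appropriately) gives |f(z)| = e^{7r^6 + -4}, matching the bound. The additive constant -4 does not affect log log M(r) ~ 6·log r. Hence ρ = 6.
Therefore ρ = 6.

Order ρ = 6.


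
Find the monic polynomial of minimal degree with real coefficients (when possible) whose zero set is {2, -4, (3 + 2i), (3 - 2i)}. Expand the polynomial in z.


The polynomial is p(z) = ∏_{α ∈ S} (z − α), where S = {2, -4, (3 + 2i), (3 - 2i)}.
Expanding the product yields: p(z) = z^4 -4·z^3 -7·z^2 + 74·z -104.
Note conjugate pairs combine to real quadratics: (z − (3+2i))(z − (3−2i)) = z² − 6z + 13.
The resulting polynomial has degree 4 and real coefficients as required.

p(z) = z^4 -4·z^3 -7·z^2 + 74·z -104.


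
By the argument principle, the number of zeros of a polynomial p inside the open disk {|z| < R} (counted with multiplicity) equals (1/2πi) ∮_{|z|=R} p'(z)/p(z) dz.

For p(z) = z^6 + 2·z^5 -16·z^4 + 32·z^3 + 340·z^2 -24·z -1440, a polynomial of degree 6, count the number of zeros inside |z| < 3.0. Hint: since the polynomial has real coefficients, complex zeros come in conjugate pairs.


The zeros of p are: (3 + 3i), (3 - 3i), (-3 + 1i), (-3 - 1i), 2, -4.
Their magnitudes are: 4.243, 4.243, 3.162, 3.162, 2, 4.
Zeros with |z| < R = 3.0: 2.
Count = 1.
By the argument principle, (1/2πi) ∮_{|z|=R} p'(z)/p(z) dz equals exactly this count.

Number of zeros inside |z| < 3.0: 1.


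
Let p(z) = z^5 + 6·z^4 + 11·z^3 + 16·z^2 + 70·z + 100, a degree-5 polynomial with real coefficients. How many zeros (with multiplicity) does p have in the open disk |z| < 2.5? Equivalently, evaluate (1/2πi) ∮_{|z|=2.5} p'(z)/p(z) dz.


The zeros of p are: (-3 + 1i), (-3 - 1i), (1 + 2i), (1 - 2i), -2.
Their magnitudes are: 3.162, 3.162, 2.236, 2.236, 2.
Zeros with |z| < R = 2.5: (1 + 2i), (1 - 2i), -2.
Count = 3.
By the argument principle, (1/2πi) ∮_{|z|=R} p'(z)/p(z) dz equals exactly this count.

Number of zeros inside |z| < 2.5: 3.


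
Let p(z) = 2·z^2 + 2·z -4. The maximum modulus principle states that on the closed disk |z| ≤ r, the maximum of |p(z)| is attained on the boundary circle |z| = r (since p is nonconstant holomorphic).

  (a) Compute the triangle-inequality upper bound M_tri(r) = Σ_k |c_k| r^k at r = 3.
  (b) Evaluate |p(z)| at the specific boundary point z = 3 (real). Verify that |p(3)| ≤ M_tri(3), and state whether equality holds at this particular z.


Coefficients: c_0 = -4, c_1 = 2, c_2 = 2. Radius r = 3.
Part (a). Triangle bound: M_tri(r) = Σ_k |c_k| r^k
  = |-4|·3^0 + |2|·3^1 + |2|·3^2
  = 4 + 6 + 18 = 28.
This bounds M(r) := max_{|z|=r} |p(z)| from above; equality holds iff all terms c_k z^k can be made to align in phase at a single z on |z|=r.
Part (b). At z = 3 (real, on the circle |z| = r):
  p(3) = (-4)·3^0 + (2)·3^1 + (2)·3^2 = 20.
  |p(3)| = 20.
Check: |p(3)| = 20 ≤ 28 = M_tri(3). ✓ Equality does not hold at z = 3 (the coefficients have mixed signs, so the terms do not all align in phase there).

M_tri(3) = 28; |p(3)| = 20; equality at z=3: no.


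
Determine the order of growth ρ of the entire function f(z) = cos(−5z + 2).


cos(w) is a linear combination of e^{iw} and e^{−iw} (or e^w, e^{−w} in the hyperbolic case), so |cos(w)| ≤ e^{|w|}. With w = −5z + 2, |w| ≤ 5|z| + 2 = 5r + 2 on |z| = r, giving M(r) ≤ e^{5r + 2}, so ρ ≤ 1. On a suitable ray (z = it for sin/cos; z = t for sinh/cosh, t real → ∞), |cos(−5z + 2)| grows like e^{5|t|}/2, so ρ ≥ 1. Hence ρ = 1.
Therefore ρ = 1.

Order ρ = 1.


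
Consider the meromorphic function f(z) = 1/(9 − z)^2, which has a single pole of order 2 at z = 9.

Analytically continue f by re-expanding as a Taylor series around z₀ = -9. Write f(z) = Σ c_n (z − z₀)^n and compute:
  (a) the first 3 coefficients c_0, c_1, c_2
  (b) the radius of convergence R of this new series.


Let w = z − z₀, so z = z₀ + w.
Then 9 − z = 9 − (z₀ + w) = (9 − z₀) − w = 18 − w.
f(z) = 1/(18 − w)^2 = (1/(18)^2) · (1 − w/(18))^{−2}.
By the binomial series (1−u)^{−2} = Σ_{n≥0} C(n+1, 1) u^n for |u|<1, with u = w/(18):
  c_n = C(n+1, 1) / (18)^(n+2).
  c_0 = 1/(18)^2 = 1/324.
  c_1 = 2/(18)^3 = 1/2916.
  c_2 = 3/(18)^4 = 1/34992.
The series is valid for |w/d| < 1, i.e. |z − z₀| < |d|.
Radius of convergence: R = |9 − z₀| = |18| = 18 (distance from z₀ to the singularity z = 9).

c_0 = 1/324, c_1 = 1/2916, c_2 = 1/34992; R = 18.
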